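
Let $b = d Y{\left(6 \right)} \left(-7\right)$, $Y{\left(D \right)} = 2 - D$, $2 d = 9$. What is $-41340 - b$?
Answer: $-41466$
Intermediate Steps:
$d = \frac{9}{2}$ ($d = \frac{1}{2} \cdot 9 = \frac{9}{2} \approx 4.5$)
$b = 126$ ($b = \frac{9 \left(2 - 6\right)}{2} \left(-7\right) = \frac{9}{2} \left(-4\right) \left(-7\right) = \left(-18\right) \left(-7\right) = 126$)
$-41340 - b = -41340 - 126 = -41466$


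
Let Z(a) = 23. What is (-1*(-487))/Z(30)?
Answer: 487/23 ≈ 21.174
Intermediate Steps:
(-1*(-487))/Z(30) = -1*(-487)/23 = 487*(1/23) = 487/23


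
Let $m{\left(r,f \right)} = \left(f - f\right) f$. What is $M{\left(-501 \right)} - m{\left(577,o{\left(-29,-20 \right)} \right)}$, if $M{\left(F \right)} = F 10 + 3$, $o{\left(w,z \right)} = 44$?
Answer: $-5007$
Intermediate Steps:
$m{\left(r,f \right)} = 0$ ($m{\left(r,f \right)} = 0 f = 0$)
$M{\left(F \right)} = 3 + 10 F$ ($M{\left(F \right)} = 10 F + 3 = 3 + 10 F$)
$M{\left(-501 \right)} - m{\left(577,o{\left(-29,-20 \right)} \right)} = \left(3 + 10 \left(-501\right)\right) - 0 = \left(3 - 5010\right) + 0 = -5007 + 0 = -5007$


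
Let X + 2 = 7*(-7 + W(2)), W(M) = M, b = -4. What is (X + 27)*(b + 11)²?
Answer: -490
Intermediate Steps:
X = -37 (X = -2 + 7*(-7 + 2) = -2 + 7*(-5) = -2 - 35 = -37)
(X + 27)*(b + 11)² = (-37 + 27)*(-4 + 11)² = -10*7² = -10*49 = -490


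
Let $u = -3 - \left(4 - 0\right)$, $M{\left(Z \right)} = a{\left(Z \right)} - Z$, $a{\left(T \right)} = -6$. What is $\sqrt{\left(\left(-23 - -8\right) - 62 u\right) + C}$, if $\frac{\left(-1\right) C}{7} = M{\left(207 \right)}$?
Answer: $\sqrt{1910} \approx 43.704$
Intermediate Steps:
$M{\left(Z \right)} = -6 - Z$
$C = 1491$ ($C = - 7 \left(-6 - 207\right) = \left(-7\right) \left(-213\right) = 1491$)
$u = -7$ ($u = -3 - \left(4 + 0\right) = -3 - 4 = -7$)
$\sqrt{\left(\left(-23 - -8\right) - 62 u\right) + C} = \sqrt{\left(\left(-23 - -8\right) - -434\right) + 1491} = \sqrt{\left(\left(-23 + 8\right) + 434\right) + 1491} = \sqrt{\left(-15 + 434\right) + 1491} = \sqrt{419 + 1491} = \sqrt{1910}$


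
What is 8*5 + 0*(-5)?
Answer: 40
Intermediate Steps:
8*5 + 0*(-5) = 40 + 0 = 40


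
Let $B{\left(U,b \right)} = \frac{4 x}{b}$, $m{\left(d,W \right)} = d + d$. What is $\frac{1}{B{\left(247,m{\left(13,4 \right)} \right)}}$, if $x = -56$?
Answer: $- \frac{13}{112} \approx -0.11607$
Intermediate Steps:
$m{\left(d,W \right)} = 2 d$
$B{\left(U,b \right)} = - \frac{224}{b}$ ($B{\left(U,b \right)} = \frac{4 \left(-56\right)}{b} = - \frac{224}{b}$)
$\frac{1}{B{\left(247,m{\left(13,4 \right)} \right)}} = \frac{1}{\left(-224\right) \frac{1}{2 \cdot 13}} = \frac{1}{\left(-224\right) \frac{1}{26}} = \frac{1}{- \frac{112}{13}} = - \frac{13}{112}$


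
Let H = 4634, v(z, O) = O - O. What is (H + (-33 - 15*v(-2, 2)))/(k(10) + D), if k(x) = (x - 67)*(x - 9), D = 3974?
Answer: 4601/3917 ≈ 1.1746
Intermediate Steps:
v(z, O) = 0
k(x) = (-67 + x)*(-9 + x)
(H + (-33 - 15*v(-2, 2)))/(k(10) + D) = (4634 + (-33 - 15*0))/((603 + 10² - 76*10) + 3974) = (4634 + (-33 + 0))/((603 + 100 - 760) + 3974) = (4634 - 33)/(-57 + 3974) = 4601/3917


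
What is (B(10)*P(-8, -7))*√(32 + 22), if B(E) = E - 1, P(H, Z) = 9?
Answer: 243*√6 ≈ 595.23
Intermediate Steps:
B(E) = -1 + E
(B(10)*P(-8, -7))*√(32 + 22) = ((-1 + 10)*9)*√(32 + 22) = (9*9)*√54 = 81*(3*√6) = 243*√6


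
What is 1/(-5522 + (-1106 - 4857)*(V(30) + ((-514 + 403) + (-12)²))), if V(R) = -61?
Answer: 1/161442 ≈ 6.1942e-6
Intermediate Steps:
1/(-5522 + (-1106 - 4857)*(V(30) + ((-514 + 403) + (-12)²))) = 1/(-5522 + (-1106 - 4857)*(-61 + ((-514 + 403) + (-12)²))) = 1/(-5522 - 5963*(-61 + (-111 + 144))) = 1/(-5522 - 5963*(-61 + 33)) = 1/(-5522 - 5963*(-28)) = 1/(-5522 + 166964) = 1/161442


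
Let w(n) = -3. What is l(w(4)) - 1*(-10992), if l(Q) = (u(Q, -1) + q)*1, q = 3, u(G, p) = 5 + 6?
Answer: 11006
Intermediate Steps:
u(G, p) = 11
l(Q) = 14 (l(Q) = (11 + 3)*1 = 14*1 = 14)
l(w(4)) - 1*(-10992) = 14 - 1*(-10992) = 14 + 10992 = 11006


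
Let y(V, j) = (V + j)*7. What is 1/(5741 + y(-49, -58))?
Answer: 1/4992 ≈ 0.00020032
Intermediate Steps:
y(V, j) = 7*V + 7*j
1/(5741 + y(-49, -58)) = 1/(5741 + (7*(-49) + 7*(-58))) = 1/(5741 + (-343 - 406)) = 1/(5741 - 749) = 1/4992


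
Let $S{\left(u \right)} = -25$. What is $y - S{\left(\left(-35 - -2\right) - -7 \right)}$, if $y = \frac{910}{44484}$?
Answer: $\frac{556505}{22242} \approx 25.02$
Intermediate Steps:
$y = \frac{455}{22242}$ ($y = 910 \cdot \frac{1}{44484} = \frac{455}{22242} \approx 0.020457$)
$y - S{\left(\left(-35 - -2\right) - -7 \right)} = \frac{455}{22242} - -25 = \frac{455}{22242} + 25 = \frac{556505}{22242}$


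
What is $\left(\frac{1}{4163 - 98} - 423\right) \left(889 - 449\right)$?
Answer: $- \frac{151315472}{813} \approx -1.8612 \cdot 10^{5}$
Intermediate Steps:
$\left(\frac{1}{4163 - 98} - 423\right) \left(889 - 449\right) = \left(\frac{1}{4065} - 423\right) 440 = \left(- \frac{1719494}{4065}\right) 440 = - \frac{151315472}{813}$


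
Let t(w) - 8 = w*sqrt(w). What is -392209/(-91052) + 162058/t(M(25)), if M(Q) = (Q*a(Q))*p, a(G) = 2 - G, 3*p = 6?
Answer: 74577366702063/17309839540916 + 232958375*I*sqrt(46)/380218766 ≈ 4.3084 + 4.1555*I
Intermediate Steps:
p = 2 (p = (1/3)*6 = 2)
M(Q) = 2*Q*(2 - Q) (M(Q) = (Q*(2 - Q))*2 = 2*Q*(2 - Q))
t(w) = 8 + w**(3/2) (t(w) = 8 + w*sqrt(w) = 8 + w**(3/2))
-392209/(-91052) + 162058/t(M(25)) = -392209/(-91052) + 162058/(8 + (2*25*(2 - 1*25))**(3/2)) = -392209*(-1/91052) + 162058/(8 + (2*25*(2 - 25))**(3/2)) = 392209/91052 + 162058/(8 + (2*25*(-23))**(3/2)) = 392209/91052 + 162058/(8 + (-1150)**(3/2)) = 392209/91052 + 162058/(8 - 5750*I*sqrt(46))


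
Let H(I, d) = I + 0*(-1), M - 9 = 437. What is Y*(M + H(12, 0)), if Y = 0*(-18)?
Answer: 0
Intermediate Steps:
M = 446 (M = 9 + 437 = 446)
H(I, d) = I (H(I, d) = I + 0 = I)
Y = 0
Y*(M + H(12, 0)) = 0*(446 + 12) = 0*458 = 0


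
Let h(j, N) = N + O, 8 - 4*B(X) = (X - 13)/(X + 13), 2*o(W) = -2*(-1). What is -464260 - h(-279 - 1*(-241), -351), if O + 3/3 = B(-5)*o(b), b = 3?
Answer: -7422569/16 ≈ -4.6391e+5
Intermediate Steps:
o(W) = 1 (o(W) = (-2*(-1))/2 = (½)*2 = 1)
B(X) = 2 - (-13 + X)/(4*(13 + X)) (B(X) = 2 - (X - 13)/(4*(X + 13)) = 2 - (-13 + X)/(4*(13 + X)))
O = 25/16 (O = -1 + ((117 + 7*(-5))/(4*(13 - 5)))*1 = -1 + ((¼)*(117 - 35)/8)*1 = -1 + ((¼)*(⅛)*82)*1 = -1 + (41/16)*1 = -1 + 41/16 = 25/16 ≈ 1.5625)
h(j, N) = 25/16 + N (h(j, N) = N + 25/16 = 25/16 + N)
-464260 - h(-279 - 1*(-241), -351) = -464260 - (25/16 - 351) = -464260 - 1*(-5591/16) = -464260 + 5591/16 = -7422569/16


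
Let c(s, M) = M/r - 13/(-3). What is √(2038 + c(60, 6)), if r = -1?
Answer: √18327/3 ≈ 45.126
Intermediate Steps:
c(s, M) = 13/3 - M (c(s, M) = M/(-1) - 13/(-3) = M*(-1) - 13*(-⅓) = -M + 13/3 = 13/3 - M)
√(2038 + c(60, 6)) = √(2038 + (13/3 - 1*6)) = √(2038 + (13/3 - 6)) = √(2038 - 5/3) = √(6109/3) = √18327/3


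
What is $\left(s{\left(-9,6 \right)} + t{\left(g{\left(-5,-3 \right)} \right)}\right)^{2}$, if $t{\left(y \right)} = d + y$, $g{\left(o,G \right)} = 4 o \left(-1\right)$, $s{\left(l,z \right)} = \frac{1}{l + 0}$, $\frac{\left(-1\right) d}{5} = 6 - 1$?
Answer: $\frac{2116}{81} \approx 26.123$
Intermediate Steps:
$d = -25$ ($d = - 5 \left(6 - 1\right) = \left(-5\right) 5 = -25$)
$s{\left(l,z \right)} = \frac{1}{l}$
$g{\left(o,G \right)} = - 4 o$
$t{\left(y \right)} = -25 + y$
$\left(s{\left(-9,6 \right)} + t{\left(g{\left(-5,-3 \right)} \right)}\right)^{2} = \left(\frac{1}{-9} - 5\right)^{2} = \left(- \frac{1}{9} + \left(-25 + 20\right)\right)^{2} = \left(- \frac{1}{9} - 5\right)^{2} = \left(- \frac{46}{9}\right)^{2} = \frac{2116}{81}$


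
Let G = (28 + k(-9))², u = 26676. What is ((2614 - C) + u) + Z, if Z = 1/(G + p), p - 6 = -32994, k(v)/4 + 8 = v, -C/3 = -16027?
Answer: -589811909/31388 ≈ -18791.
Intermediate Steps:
C = 48081 (C = -3*(-16027) = 48081)
k(v) = -32 + 4*v
G = 1600 (G = (28 + (-32 + 4*(-9)))² = (28 + (-32 - 36))² = (28 - 68)² = (-40)² = 1600)
p = -32988 (p = 6 - 32994 = -32988)
Z = -1/31388 (Z = 1/(1600 - 32988) = 1/(-31388) = -1/31388 ≈ -3.1859e-5)
((2614 - C) + u) + Z = ((2614 - 1*48081) + 26676) - 1/31388 = ((2614 - 48081) + 26676) - 1/31388 = (-45467 + 26676) - 1/31388 = -18791 - 1/31388 = -589811909/31388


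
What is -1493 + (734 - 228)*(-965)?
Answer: -489783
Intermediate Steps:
-1493 + (734 - 228)*(-965) = -1493 + 506*(-965) = -1493 - 488290 = -489783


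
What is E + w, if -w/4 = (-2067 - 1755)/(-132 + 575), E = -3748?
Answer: -1645076/443 ≈ -3713.5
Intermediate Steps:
w = 15288/443 (w = -4*(-2067 - 1755)/(-132 + 575) = -(-15288)/443 = -4*(-3822/443) = 15288/443 ≈ 34.510)
E + w = -3748 + 15288/443 = -1645076/443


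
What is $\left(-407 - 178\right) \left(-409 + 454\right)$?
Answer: $-26325$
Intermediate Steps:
$\left(-407 - 178\right) \left(-409 + 454\right) = \left(-585\right) 45 = -26325$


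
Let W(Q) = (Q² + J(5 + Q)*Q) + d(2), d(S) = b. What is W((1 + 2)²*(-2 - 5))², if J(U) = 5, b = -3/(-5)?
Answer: 333902529/25 ≈ 1.3356e+7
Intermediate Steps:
b = ⅗ (b = -3*(-⅕) = ⅗ ≈ 0.60000)
d(S) = ⅗
W(Q) = ⅗ + Q² + 5*Q (W(Q) = (Q² + 5*Q) + ⅗ = ⅗ + Q² + 5*Q)
W((1 + 2)²*(-2 - 5))² = (⅗ + ((1 + 2)²*(-2 - 5))² + 5*((1 + 2)²*(-2 - 5)))² = (⅗ + (3²*(-7))² + 5*(3²*(-7)))² = (⅗ + (9*(-7))² + 5*(9*(-7)))² = (⅗ + (-63)² + 5*(-63))² = (⅗ + 3969 - 315)² = (18273/5)² = 333902529/25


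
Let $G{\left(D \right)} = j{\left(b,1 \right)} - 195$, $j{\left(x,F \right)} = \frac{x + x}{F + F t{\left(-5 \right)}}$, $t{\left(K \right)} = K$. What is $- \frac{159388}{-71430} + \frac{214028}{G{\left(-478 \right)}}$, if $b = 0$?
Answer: $- \frac{508564646}{464295} \approx -1095.3$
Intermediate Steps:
$j{\left(x,F \right)} = - \frac{x}{2 F}$ ($j{\left(x,F \right)} = \frac{x + x}{F + F \left(-5\right)} = \frac{2 x}{F - 5 F} = \frac{2 x}{\left(-4\right) F} = 2 x \left(- \frac{1}{4 F}\right) = - \frac{x}{2 F}$)
$G{\left(D \right)} = -195$ ($G{\left(D \right)} = \left(- \frac{1}{2}\right) 0 \cdot 1^{-1} - 195 = \left(- \frac{1}{2}\right) 0 \cdot 1 - 195 = 0 - 195 = -195$)
$- \frac{159388}{-71430} + \frac{214028}{G{\left(-478 \right)}} = - \frac{159388}{-71430} + \frac{214028}{-195} = \left(-159388\right) \left(- \frac{1}{71430}\right) + 214028 \left(- \frac{1}{195}\right) = \frac{79694}{35715} - \frac{214028}{195} = - \frac{508564646}{464295}$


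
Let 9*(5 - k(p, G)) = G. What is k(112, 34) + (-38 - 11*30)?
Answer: -3301/9 ≈ -366.78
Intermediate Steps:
k(p, G) = 5 - G/9
k(112, 34) + (-38 - 11*30) = (5 - 1/9*34) + (-38 - 11*30) = (5 - 34/9) + (-38 - 330) = 11/9 - 368 = -3301/9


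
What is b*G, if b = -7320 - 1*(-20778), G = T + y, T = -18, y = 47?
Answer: 390282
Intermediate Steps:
G = 29 (G = -18 + 47 = 29)
b = 13458 (b = -7320 + 20778 = 13458)
b*G = 13458*29 = 390282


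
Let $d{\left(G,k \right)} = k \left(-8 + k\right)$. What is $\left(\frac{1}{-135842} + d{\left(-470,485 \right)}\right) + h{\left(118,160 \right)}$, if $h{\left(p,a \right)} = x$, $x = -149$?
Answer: $\frac{31406127031}{135842} \approx 2.312 \cdot 10^{5}$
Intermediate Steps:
$h{\left(p,a \right)} = -149$
$\left(\frac{1}{-135842} + d{\left(-470,485 \right)}\right) + h{\left(118,160 \right)} = \left(\frac{1}{-135842} + 485 \left(-8 + 485\right)\right) - 149 = \left(- \frac{1}{135842} + 485 \cdot 477\right) - 149 = \left(- \frac{1}{135842} + 231345\right) - 149 = \frac{31426367489}{135842} - 149 = \frac{31406127031}{135842}$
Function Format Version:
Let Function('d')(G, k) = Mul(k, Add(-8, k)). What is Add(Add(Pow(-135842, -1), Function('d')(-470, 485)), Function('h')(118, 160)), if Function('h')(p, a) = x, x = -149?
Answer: Rational(31406127031, 135842) ≈ 2.3120e+5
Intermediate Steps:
Function('h')(p, a) = -149
Add(Add(Pow(-135842, -1), Function('d')(-470, 485)), Function('h')(118, 160)) = Add(Add(Pow(-135842, -1), Mul(485, Add(-8, 485))), -149) = Add(Add(Rational(-1, 135842), Mul(485, 477)), -149) = Add(Add(Rational(-1, 135842), 231345), -149) = Add(Rational(31426367489, 135842), -149) = Rational(31406127031, 135842)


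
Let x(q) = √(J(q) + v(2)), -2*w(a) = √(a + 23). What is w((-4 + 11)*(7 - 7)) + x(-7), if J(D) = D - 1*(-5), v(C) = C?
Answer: -√23/2 ≈ -2.3979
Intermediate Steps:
J(D) = 5 + D (J(D) = D + 5 = 5 + D)
w(a) = -√(23 + a)/2 (w(a) = -√(a + 23)/2 = -√(23 + a)/2)
x(q) = √(7 + q) (x(q) = √((5 + q) + 2) = √(7 + q))
w((-4 + 11)*(7 - 7)) + x(-7) = -√(23 + (-4 + 11)*(7 - 7))/2 + √(7 - 7) = -√(23 + 7*0)/2 + √0 = -√(23 + 0)/2 + 0 = -√23/2 + 0 = -√23/2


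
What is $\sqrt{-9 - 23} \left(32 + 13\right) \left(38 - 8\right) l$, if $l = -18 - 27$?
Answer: $- 243000 i \sqrt{2} \approx - 3.4365 \cdot 10^{5} i$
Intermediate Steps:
$l = -45$ ($l = -18 - 27 = -45$)
$\sqrt{-9 - 23} \left(32 + 13\right) \left(38 - 8\right) l = \sqrt{-9 - 23} \left(32 + 13\right) \left(38 - 8\right) \left(-45\right) = \sqrt{-32} \cdot 45 \cdot 30 \left(-45\right) = 4 i \sqrt{2} \cdot 1350 \left(-45\right) = 5400 i \sqrt{2} \left(-45\right) = - 243000 i \sqrt{2}$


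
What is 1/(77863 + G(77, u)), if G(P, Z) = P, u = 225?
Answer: 1/77940 ≈ 1.2830e-5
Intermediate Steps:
1/(77863 + G(77, u)) = 1/(77863 + 77) = 1/77940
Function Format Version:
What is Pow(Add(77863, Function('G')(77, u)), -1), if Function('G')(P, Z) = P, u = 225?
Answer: Rational(1, 77940) ≈ 1.2830e-5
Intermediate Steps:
Pow(Add(77863, Function('G')(77, u)), -1) = Pow(Add(77863, 77), -1) = Pow(77940, -1) = Rational(1, 77940)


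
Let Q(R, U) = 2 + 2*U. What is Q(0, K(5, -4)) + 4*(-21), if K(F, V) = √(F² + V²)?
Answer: -82 + 2*√41 ≈ -69.194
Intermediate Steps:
Q(0, K(5, -4)) + 4*(-21) = (2 + 2*√(5² + (-4)²)) + 4*(-21) = (2 + 2*√(25 + 16)) - 84 = (2 + 2*√41) - 84 = -82 + 2*√41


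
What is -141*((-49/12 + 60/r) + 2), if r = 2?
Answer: -15745/4 ≈ -3936.3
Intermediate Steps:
-141*((-49/12 + 60/r) + 2) = -141*((-49/12 + 60/2) + 2) = -141*((-49*1/12 + 60*(½)) + 2) = -141*((-49/12 + 30) + 2) = -141*(311/12 + 2) = -141*335/12 = -15745/4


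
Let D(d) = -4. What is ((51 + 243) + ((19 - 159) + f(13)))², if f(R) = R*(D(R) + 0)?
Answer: 10404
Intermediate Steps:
f(R) = -4*R (f(R) = R*(-4 + 0) = R*(-4) = -4*R)
((51 + 243) + ((19 - 159) + f(13)))² = ((51 + 243) + ((19 - 159) - 4*13))² = (294 + (-140 - 52))² = (294 - 192)² = 102² = 10404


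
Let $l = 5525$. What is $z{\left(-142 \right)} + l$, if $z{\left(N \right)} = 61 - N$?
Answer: $5728$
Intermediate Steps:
$z{\left(-142 \right)} + l = \left(61 - -142\right) + 5525 = \left(61 + 142\right) + 5525 = 203 + 5525 = 5728$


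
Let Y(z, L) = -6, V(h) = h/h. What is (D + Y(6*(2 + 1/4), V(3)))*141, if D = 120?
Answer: 16074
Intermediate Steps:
V(h) = 1
(D + Y(6*(2 + 1/4), V(3)))*141 = (120 - 6)*141 = 114*141 = 16074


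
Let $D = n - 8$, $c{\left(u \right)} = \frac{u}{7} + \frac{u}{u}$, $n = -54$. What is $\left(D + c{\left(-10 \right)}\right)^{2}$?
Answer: $\frac{190969}{49} \approx 3897.3$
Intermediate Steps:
$c{\left(u \right)} = 1 + \frac{u}{7}$ ($c{\left(u \right)} = u \frac{1}{7} + 1 = \frac{u}{7} + 1 = 1 + \frac{u}{7}$)
$D = -62$ ($D = -54 - 8 = -62$)
$\left(D + c{\left(-10 \right)}\right)^{2} = \left(-62 + \left(1 + \frac{1}{7} \left(-10\right)\right)\right)^{2} = \left(-62 + \left(1 - \frac{10}{7}\right)\right)^{2} = \left(-62 - \frac{3}{7}\right)^{2} = \left(- \frac{437}{7}\right)^{2} = \frac{190969}{49}$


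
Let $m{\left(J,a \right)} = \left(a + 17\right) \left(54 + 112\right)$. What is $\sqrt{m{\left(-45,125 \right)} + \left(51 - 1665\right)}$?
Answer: $\sqrt{21958} \approx 148.18$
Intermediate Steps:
$m{\left(J,a \right)} = 2822 + 166 a$ ($m{\left(J,a \right)} = \left(17 + a\right) 166 = 2822 + 166 a$)
$\sqrt{m{\left(-45,125 \right)} + \left(51 - 1665\right)} = \sqrt{\left(2822 + 166 \cdot 125\right) + \left(51 - 1665\right)} = \sqrt{\left(2822 + 20750\right) + \left(51 - 1665\right)} = \sqrt{23572 - 1614} = \sqrt{21958}$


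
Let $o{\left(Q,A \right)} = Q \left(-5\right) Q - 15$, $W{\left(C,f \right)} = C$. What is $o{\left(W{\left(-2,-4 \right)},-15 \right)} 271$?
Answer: $-9485$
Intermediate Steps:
$o{\left(Q,A \right)} = -15 - 5 Q^{2}$ ($o{\left(Q,A \right)} = - 5 Q Q - 15 = - 5 Q^{2} - 15 = -15 - 5 Q^{2}$)
$o{\left(W{\left(-2,-4 \right)},-15 \right)} 271 = \left(-15 - 5 \left(-2\right)^{2}\right) 271 = \left(-15 - 20\right) 271 = \left(-35\right) 271 = -9485$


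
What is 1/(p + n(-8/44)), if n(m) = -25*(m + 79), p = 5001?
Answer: 11/33336 ≈ 0.00032997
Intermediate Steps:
n(m) = -1975 - 25*m (n(m) = -25*(79 + m) = -1975 - 25*m)
1/(p + n(-8/44)) = 1/(5001 + (-1975 - (-200)/44)) = 1/(5001 + (-1975 - 25*(-2/11))) = 1/(5001 + (-1975 + 50/11)) = 1/(5001 - 21675/11) = 1/(33336/11) = 11/33336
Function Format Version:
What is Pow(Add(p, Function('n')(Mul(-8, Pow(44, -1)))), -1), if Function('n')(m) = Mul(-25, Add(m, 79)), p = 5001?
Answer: Rational(11, 33336) ≈ 0.00032997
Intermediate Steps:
Function('n')(m) = Add(-1975, Mul(-25, m)) (Function('n')(m) = Mul(-25, Add(79, m)) = Add(-1975, Mul(-25, m)))
Pow(Add(p, Function('n')(Mul(-8, Pow(44, -1)))), -1) = Pow(Add(5001, Add(-1975, Mul(-25, Mul(-8, Pow(44, -1))))), -1) = Pow(Add(5001, Add(-1975, Mul(-25, Mul(-8, Rational(1, 44))))), -1) = Pow(Add(5001, Add(-1975, Mul(-25, Rational(-2, 11)))), -1) = Pow(Add(5001, Add(-1975, Rational(50, 11))), -1) = Pow(Add(5001, Rational(-21675, 11)), -1) = Pow(Rational(33336, 11), -1) = Rational(11, 33336)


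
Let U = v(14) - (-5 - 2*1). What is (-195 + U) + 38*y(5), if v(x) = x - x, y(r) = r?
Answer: 2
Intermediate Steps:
v(x) = 0
U = 7 (U = 0 - (-5 - 2*1) = 0 - (-5 - 2) = 0 - 1*(-7) = 0 + 7 = 7)
(-195 + U) + 38*y(5) = (-195 + 7) + 38*5 = -188 + 190 = 2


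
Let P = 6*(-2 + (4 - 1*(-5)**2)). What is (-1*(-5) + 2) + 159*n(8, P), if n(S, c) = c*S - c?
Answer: -153587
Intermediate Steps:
P = -138 (P = 6*(-2 + (4 - 1*25)) = 6*(-2 + (4 - 25)) = 6*(-2 - 21) = 6*(-23) = -138)
n(S, c) = -c + S*c (n(S, c) = S*c - c = -c + S*c)
(-1*(-5) + 2) + 159*n(8, P) = (-1*(-5) + 2) + 159*(-138*(-1 + 8)) = (5 + 2) + 159*(-138*7) = 7 + 159*(-966) = 7 - 153594 = -153587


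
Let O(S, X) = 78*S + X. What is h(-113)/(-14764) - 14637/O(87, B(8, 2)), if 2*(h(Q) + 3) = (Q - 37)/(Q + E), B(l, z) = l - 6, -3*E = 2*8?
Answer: -3835501761/1778870068 ≈ -2.1561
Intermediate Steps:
E = -16/3 (E = -2*8/3 = -⅓*16 = -16/3 ≈ -5.3333)
B(l, z) = -6 + l
O(S, X) = X + 78*S
h(Q) = -3 + (-37 + Q)/(2*(-16/3 + Q)) (h(Q) = -3 + ((Q - 37)/(Q - 16/3))/2 = -3 + ((-37 + Q)/(-16/3 + Q))/2 = -3 + (-37 + Q)/(2*(-16/3 + Q)))
h(-113)/(-14764) - 14637/O(87, B(8, 2)) = (15*(-1 - 1*(-113))/(2*(-16 + 3*(-113))))/(-14764) - 14637/((-6 + 8) + 78*87) = (15*(-1 + 113)/(2*(-16 - 339)))*(-1/14764) - 14637/(2 + 6786) = ((15/2)*112/(-355))*(-1/14764) - 14637/6788 = ((15/2)*(-1/355)*112)*(-1/14764) - 14637*1/6788 = -168/71*(-1/14764) - 14637/6788 = 42/262061 - 14637/6788 = -3835501761/1778870068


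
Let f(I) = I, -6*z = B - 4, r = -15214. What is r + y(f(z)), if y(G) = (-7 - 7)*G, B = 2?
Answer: -45656/3 ≈ -15219.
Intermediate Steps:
z = ⅓ (z = -(2 - 4)/6 = -⅙*(-2) = ⅓ ≈ 0.33333)
y(G) = -14*G
r + y(f(z)) = -15214 - 14*⅓ = -15214 - 14/3 = -45656/3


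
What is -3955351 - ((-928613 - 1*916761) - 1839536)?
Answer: -270441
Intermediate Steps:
-3955351 - ((-928613 - 1*916761) - 1839536) = -3955351 - ((-928613 - 916761) - 1839536) = -3955351 - (-1845374 - 1839536) = -3955351 - 1*(-3684910) = -3955351 + 3684910 = -270441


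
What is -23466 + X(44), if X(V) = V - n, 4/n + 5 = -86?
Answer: -2131398/91 ≈ -23422.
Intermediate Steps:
n = -4/91 (n = 4/(-5 - 86) = 4/(-91) = 4*(-1/91) = -4/91 ≈ -0.043956)
X(V) = 4/91 + V (X(V) = V - 1*(-4/91) = V + 4/91 = 4/91 + V)
-23466 + X(44) = -23466 + (4/91 + 44) = -23466 + 4008/91 = -2131398/91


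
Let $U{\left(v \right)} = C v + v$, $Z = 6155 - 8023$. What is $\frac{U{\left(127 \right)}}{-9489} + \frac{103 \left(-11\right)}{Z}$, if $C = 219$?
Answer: $- \frac{41440883}{17725452} \approx -2.3379$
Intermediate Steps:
$Z = -1868$ ($Z = 6155 - 8023 = -1868$)
$U{\left(v \right)} = 220 v$ ($U{\left(v \right)} = 219 v + v = 220 v$)
$\frac{U{\left(127 \right)}}{-9489} + \frac{103 \left(-11\right)}{Z} = \frac{220 \cdot 127}{-9489} + \frac{103 \left(-11\right)}{-1868} = 27940 \left(- \frac{1}{9489}\right) - - \frac{1133}{1868} = - \frac{27940}{9489} + \frac{1133}{1868} = - \frac{41440883}{17725452}$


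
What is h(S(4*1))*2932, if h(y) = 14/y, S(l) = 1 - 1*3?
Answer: -20524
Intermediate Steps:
S(l) = -2 (S(l) = 1 - 3 = -2)
h(S(4*1))*2932 = (14/(-2))*2932 = (14*(-½))*2932 = -7*2932 = -20524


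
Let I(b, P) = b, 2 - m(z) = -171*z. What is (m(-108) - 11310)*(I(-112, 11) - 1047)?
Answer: 34510384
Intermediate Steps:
m(z) = 2 + 171*z (m(z) = 2 - (-171)*z = 2 + 171*z)
(m(-108) - 11310)*(I(-112, 11) - 1047) = ((2 + 171*(-108)) - 11310)*(-112 - 1047) = ((2 - 18468) - 11310)*(-1159) = (-18466 - 11310)*(-1159) = -29776*(-1159) = 34510384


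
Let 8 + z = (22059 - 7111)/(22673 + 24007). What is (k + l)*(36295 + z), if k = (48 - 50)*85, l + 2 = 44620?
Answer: 3137088184016/1945 ≈ 1.6129e+9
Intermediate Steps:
l = 44618 (l = -2 + 44620 = 44618)
z = -89623/11670 (z = -8 + (22059 - 7111)/(22673 + 24007) = -8 + 14948/46680 = -8 + 14948*(1/46680) = -8 + 3737/11670 = -89623/11670 ≈ -7.6798)
k = -170 (k = -2*85 = -170)
(k + l)*(36295 + z) = (-170 + 44618)*(36295 - 89623/11670) = 44448*(423473027/11670) = 3137088184016/1945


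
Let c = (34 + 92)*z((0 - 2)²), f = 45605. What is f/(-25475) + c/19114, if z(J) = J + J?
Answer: -84601517/48692915 ≈ -1.7374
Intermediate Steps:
z(J) = 2*J
c = 1008 (c = (34 + 92)*(2*(0 - 2)²) = 126*(2*(-2)²) = 126*(2*4) = 126*8 = 1008)
f/(-25475) + c/19114 = 45605/(-25475) + 1008/19114 = 45605*(-1/25475) + 1008*(1/19114) = -9121/5095 + 504/9557 = -84601517/48692915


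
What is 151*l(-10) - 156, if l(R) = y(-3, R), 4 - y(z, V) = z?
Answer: 901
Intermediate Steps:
y(z, V) = 4 - z
l(R) = 7 (l(R) = 4 - 1*(-3) = 4 + 3 = 7)
151*l(-10) - 156 = 151*7 - 156 = 1057 - 156 = 901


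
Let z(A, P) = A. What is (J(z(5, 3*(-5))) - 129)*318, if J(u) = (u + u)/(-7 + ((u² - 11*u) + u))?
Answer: -328971/8 ≈ -41121.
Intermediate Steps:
J(u) = 2*u/(-7 + u² - 10*u) (J(u) = (2*u)/(-7 + (u² - 10*u)) = (2*u)/(-7 + u² - 10*u) = 2*u/(-7 + u² - 10*u))
(J(z(5, 3*(-5))) - 129)*318 = (2*5/(-7 + 5² - 10*5) - 129)*318 = (2*5/(-7 + 25 - 50) - 129)*318 = (2*5/(-32) - 129)*318 = (2*5*(-1/32) - 129)*318 = (-5/16 - 129)*318 = -2069/16*318 = -328971/8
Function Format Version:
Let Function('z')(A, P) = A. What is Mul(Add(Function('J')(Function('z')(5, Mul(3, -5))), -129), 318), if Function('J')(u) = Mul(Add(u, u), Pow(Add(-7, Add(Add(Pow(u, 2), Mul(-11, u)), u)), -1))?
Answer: Rational(-328971, 8) ≈ -41121.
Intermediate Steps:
Function('J')(u) = Mul(2, u, Pow(Add(-7, Pow(u, 2), Mul(-10, u)), -1)) (Function('J')(u) = Mul(Mul(2, u), Pow(Add(-7, Add(Pow(u, 2), Mul(-10, u))), -1)) = Mul(Mul(2, u), Pow(Add(-7, Pow(u, 2), Mul(-10, u)), -1)) = Mul(2, u, Pow(Add(-7, Pow(u, 2), Mul(-10, u)), -1)))
Mul(Add(Function('J')(Function('z')(5, Mul(3, -5))), -129), 318) = Mul(Add(Mul(2, 5, Pow(Add(-7, Pow(5, 2), Mul(-10, 5)), -1)), -129), 318) = Mul(Add(Mul(2, 5, Pow(Add(-7, 25, -50), -1)), -129), 318) = Mul(Add(Mul(2, 5, Pow(-32, -1)), -129), 318) = Mul(Add(Mul(2, 5, Rational(-1, 32)), -129), 318) = Mul(Add(Rational(-5, 16), -129), 318) = Mul(Rational(-2069, 16), 318) = Rational(-328971, 8)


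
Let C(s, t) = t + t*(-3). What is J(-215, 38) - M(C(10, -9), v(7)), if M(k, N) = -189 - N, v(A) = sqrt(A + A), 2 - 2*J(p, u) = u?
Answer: 171 + sqrt(14) ≈ 174.74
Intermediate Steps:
J(p, u) = 1 - u/2
C(s, t) = -2*t (C(s, t) = t - 3*t = -2*t)
v(A) = sqrt(2)*sqrt(A) (v(A) = sqrt(2*A) = sqrt(2)*sqrt(A))
J(-215, 38) - M(C(10, -9), v(7)) = (1 - 1/2*38) - (-189 - sqrt(2)*sqrt(7)) = (1 - 19) - (-189 - sqrt(14)) = -18 + (189 + sqrt(14)) = 171 + sqrt(14)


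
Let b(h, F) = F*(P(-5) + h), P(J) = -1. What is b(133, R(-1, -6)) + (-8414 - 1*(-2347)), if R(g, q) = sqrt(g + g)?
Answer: -6067 + 132*I*sqrt(2) ≈ -6067.0 + 186.68*I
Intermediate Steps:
R(g, q) = sqrt(2)*sqrt(g) (R(g, q) = sqrt(2*g) = sqrt(2)*sqrt(g))
b(h, F) = F*(-1 + h)
b(133, R(-1, -6)) + (-8414 - 1*(-2347)) = (sqrt(2)*sqrt(-1))*(-1 + 133) + (-8414 - 1*(-2347)) = (sqrt(2)*I)*132 + (-8414 + 2347) = (I*sqrt(2))*132 - 6067 = 132*I*sqrt(2) - 6067 = -6067 + 132*I*sqrt(2)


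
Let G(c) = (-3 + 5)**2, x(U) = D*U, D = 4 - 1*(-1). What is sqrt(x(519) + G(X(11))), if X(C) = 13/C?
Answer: sqrt(2599) ≈ 50.980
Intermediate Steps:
D = 5 (D = 4 + 1 = 5)
x(U) = 5*U
G(c) = 4 (G(c) = 2**2 = 4)
sqrt(x(519) + G(X(11))) = sqrt(5*519 + 4) = sqrt(2595 + 4) = sqrt(2599)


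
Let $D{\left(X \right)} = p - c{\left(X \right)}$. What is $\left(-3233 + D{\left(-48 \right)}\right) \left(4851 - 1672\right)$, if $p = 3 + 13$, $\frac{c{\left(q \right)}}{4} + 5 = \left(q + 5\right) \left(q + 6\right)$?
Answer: $-33128359$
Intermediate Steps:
$c{\left(q \right)} = -20 + 4 \left(5 + q\right) \left(6 + q\right)$ ($c{\left(q \right)} = -20 + 4 \left(q + 5\right) \left(q + 6\right) = -20 + 4 \left(5 + q\right) \left(6 + q\right)$)
$p = 16$
$D{\left(X \right)} = -84 - 44 X - 4 X^{2}$ ($D{\left(X \right)} = 16 - \left(100 + 4 X^{2} + 44 X\right) = -84 - 44 X - 4 X^{2}$)
$\left(-3233 + D{\left(-48 \right)}\right) \left(4851 - 1672\right) = \left(-3233 - \left(-2028 + 9216\right)\right) \left(4851 - 1672\right) = \left(-3233 - 7188\right) 3179 = \left(-10421\right) 3179 = -33128359$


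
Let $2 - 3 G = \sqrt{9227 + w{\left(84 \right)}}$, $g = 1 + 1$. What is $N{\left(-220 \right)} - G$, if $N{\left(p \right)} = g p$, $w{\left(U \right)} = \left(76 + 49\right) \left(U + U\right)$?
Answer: $- \frac{1322}{3} + \frac{\sqrt{30227}}{3} \approx -382.71$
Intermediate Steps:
$g = 2$
$w{\left(U \right)} = 250 U$ ($w{\left(U \right)} = 125 \cdot 2 U = 250 U$)
$N{\left(p \right)} = 2 p$
$G = \frac{2}{3} - \frac{\sqrt{30227}}{3}$ ($G = \frac{2}{3} - \frac{\sqrt{9227 + 250 \cdot 84}}{3} = \frac{2}{3} - \frac{\sqrt{9227 + 21000}}{3} = \frac{2}{3} - \frac{\sqrt{30227}}{3} \approx -57.286$)
$N{\left(-220 \right)} - G = 2 \left(-220\right) - \left(\frac{2}{3} - \frac{\sqrt{30227}}{3}\right) = -440 - \left(\frac{2}{3} - \frac{\sqrt{30227}}{3}\right) = - \frac{1322}{3} + \frac{\sqrt{30227}}{3}$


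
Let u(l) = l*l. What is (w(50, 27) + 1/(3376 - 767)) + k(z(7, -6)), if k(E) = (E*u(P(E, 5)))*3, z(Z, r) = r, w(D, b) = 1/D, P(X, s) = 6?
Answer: -84528941/130450 ≈ -647.98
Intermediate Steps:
u(l) = l²
k(E) = 108*E (k(E) = (E*6²)*3 = (E*36)*3 = (36*E)*3 = 108*E)
(w(50, 27) + 1/(3376 - 767)) + k(z(7, -6)) = (1/50 + 1/(3376 - 767)) + 108*(-6) = (1/50 + 1/2609) - 648 = 2659/130450 - 648 = -84528941/130450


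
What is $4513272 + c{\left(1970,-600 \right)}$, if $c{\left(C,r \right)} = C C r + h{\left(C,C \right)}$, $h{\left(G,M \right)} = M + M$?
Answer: $-2324022788$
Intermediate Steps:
$h{\left(G,M \right)} = 2 M$
$c{\left(C,r \right)} = 2 C + r C^{2}$ ($c{\left(C,r \right)} = C C r + 2 C = C^{2} r + 2 C = r C^{2} + 2 C = 2 C + r C^{2}$)
$4513272 + c{\left(1970,-600 \right)} = 4513272 + 1970 \left(2 + 1970 \left(-600\right)\right) = 4513272 + 1970 \left(2 - 1182000\right) = 4513272 + 1970 \left(-1181998\right) = 4513272 - 2328536060 = -2324022788$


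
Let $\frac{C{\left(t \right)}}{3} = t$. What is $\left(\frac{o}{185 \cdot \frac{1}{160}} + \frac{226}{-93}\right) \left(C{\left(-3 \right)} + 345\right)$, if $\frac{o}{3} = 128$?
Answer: $\frac{127055264}{1147} \approx 1.1077 \cdot 10^{5}$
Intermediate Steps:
$o = 384$ ($o = 3 \cdot 128 = 384$)
$C{\left(t \right)} = 3 t$
$\left(\frac{o}{185 \cdot \frac{1}{160}} + \frac{226}{-93}\right) \left(C{\left(-3 \right)} + 345\right) = \left(\frac{384}{185 \cdot \frac{1}{160}} + \frac{226}{-93}\right) \left(3 \left(-3\right) + 345\right) = \left(\frac{384}{185 \cdot \frac{1}{160}} + 226 \left(- \frac{1}{93}\right)\right) \left(-9 + 345\right) = \left(\frac{384}{\frac{37}{32}} - \frac{226}{93}\right) 336 = \left(384 \cdot \frac{32}{37} - \frac{226}{93}\right) 336 = \left(\frac{12288}{37} - \frac{226}{93}\right) 336 = \frac{1134422}{3441} \cdot 336 = \frac{127055264}{1147}$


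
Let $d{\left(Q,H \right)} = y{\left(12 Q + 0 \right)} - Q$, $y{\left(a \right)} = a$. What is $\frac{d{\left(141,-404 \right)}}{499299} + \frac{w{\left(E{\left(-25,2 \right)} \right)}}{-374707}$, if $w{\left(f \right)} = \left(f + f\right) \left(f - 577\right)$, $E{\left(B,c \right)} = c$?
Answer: $\frac{576519419}{62363610131} \approx 0.0092445$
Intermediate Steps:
$w{\left(f \right)} = 2 f \left(-577 + f\right)$
$d{\left(Q,H \right)} = 11 Q$ ($d{\left(Q,H \right)} = \left(12 Q + 0\right) - Q = 12 Q - Q = 11 Q$)
$\frac{d{\left(141,-404 \right)}}{499299} + \frac{w{\left(E{\left(-25,2 \right)} \right)}}{-374707} = \frac{11 \cdot 141}{499299} + \frac{2 \cdot 2 \left(-577 + 2\right)}{-374707} = 1551 \cdot \frac{1}{499299} + 2 \cdot 2 \left(-575\right) \left(- \frac{1}{374707}\right) = \frac{517}{166433} - - \frac{2300}{374707} = \frac{517}{166433} + \frac{2300}{374707} = \frac{576519419}{62363610131}$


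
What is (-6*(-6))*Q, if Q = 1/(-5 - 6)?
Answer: -36/11 ≈ -3.2727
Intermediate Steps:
Q = -1/11 (Q = 1/(-11) = -1/11 ≈ -0.090909)
(-6*(-6))*Q = -6*(-6)*(-1/11) = 36*(-1/11) = -36/11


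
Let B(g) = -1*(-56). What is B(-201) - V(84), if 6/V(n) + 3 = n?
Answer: 1510/27 ≈ 55.926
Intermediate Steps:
B(g) = 56
V(n) = 6/(-3 + n)
B(-201) - V(84) = 56 - 6/(-3 + 84) = 56 - 6/81 = 56 - 1*2/27 = 56 - 2/27 = 1510/27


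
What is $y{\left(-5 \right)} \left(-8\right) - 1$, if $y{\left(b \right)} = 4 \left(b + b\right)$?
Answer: $319$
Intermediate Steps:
$y{\left(b \right)} = 8 b$ ($y{\left(b \right)} = 4 \cdot 2 b = 8 b$)
$y{\left(-5 \right)} \left(-8\right) - 1 = 8 \left(-5\right) \left(-8\right) - 1 = \left(-40\right) \left(-8\right) - 1 = 320 - 1 = 319$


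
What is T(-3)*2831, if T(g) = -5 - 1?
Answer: -16986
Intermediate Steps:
T(g) = -6
T(-3)*2831 = -6*2831 = -16986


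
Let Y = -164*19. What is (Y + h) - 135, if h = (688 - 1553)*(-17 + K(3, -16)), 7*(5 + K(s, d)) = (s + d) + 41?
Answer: 12319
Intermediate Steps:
K(s, d) = 6/7 + d/7 + s/7 (K(s, d) = -5 + ((s + d) + 41)/7 = -5 + ((d + s) + 41)/7 = -5 + (41 + d + s)/7 = -5 + (41/7 + d/7 + s/7) = 6/7 + d/7 + s/7)
h = 15570 (h = (688 - 1553)*(-17 + (6/7 + (⅐)*(-16) + (⅐)*3)) = -865*(-17 + (6/7 - 16/7 + 3/7)) = -865*(-17 - 1) = -865*(-18) = 15570)
Y = -3116
(Y + h) - 135 = (-3116 + 15570) - 135 = 12454 - 135 = 12319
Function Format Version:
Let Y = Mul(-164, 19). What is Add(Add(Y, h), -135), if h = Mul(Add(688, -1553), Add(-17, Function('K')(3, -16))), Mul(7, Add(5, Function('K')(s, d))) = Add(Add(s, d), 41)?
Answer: 12319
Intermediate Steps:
Function('K')(s, d) = Add(Rational(6, 7), Mul(Rational(1, 7), d), Mul(Rational(1, 7), s)) (Function('K')(s, d) = Add(-5, Mul(Rational(1, 7), Add(Add(s, d), 41))) = Add(-5, Mul(Rational(1, 7), Add(Add(d, s), 41))) = Add(-5, Mul(Rational(1, 7), Add(41, d, s))) = Add(-5, Add(Rational(41, 7), Mul(Rational(1, 7), d), Mul(Rational(1, 7), s))) = Add(Rational(6, 7), Mul(Rational(1, 7), d), Mul(Rational(1, 7), s)))
h = 15570 (h = Mul(Add(688, -1553), Add(-17, Add(Rational(6, 7), Mul(Rational(1, 7), -16), Mul(Rational(1, 7), 3)))) = Mul(-865, Add(-17, Add(Rational(6, 7), Rational(-16, 7), Rational(3, 7)))) = Mul(-865, Add(-17, -1)) = Mul(-865, -18) = 15570)
Y = -3116
Add(Add(Y, h), -135) = Add(Add(-3116, 15570), -135) = Add(12454, -135) = 12319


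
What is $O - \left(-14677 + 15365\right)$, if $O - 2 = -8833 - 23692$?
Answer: $-33211$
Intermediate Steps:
$O = -32523$ ($O = 2 - 32525 = -32523$)
$O - \left(-14677 + 15365\right) = -32523 - \left(-14677 + 15365\right) = -32523 - 688 = -33211$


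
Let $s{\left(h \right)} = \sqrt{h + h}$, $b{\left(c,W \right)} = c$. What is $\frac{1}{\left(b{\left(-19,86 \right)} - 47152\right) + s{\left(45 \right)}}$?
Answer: $- \frac{47171}{2225103151} - \frac{3 \sqrt{10}}{2225103151} \approx -2.1204 \cdot 10^{-5}$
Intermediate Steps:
$s{\left(h \right)} = \sqrt{2} \sqrt{h}$ ($s{\left(h \right)} = \sqrt{2 h} = \sqrt{2} \sqrt{h}$)
$\frac{1}{\left(b{\left(-19,86 \right)} - 47152\right) + s{\left(45 \right)}} = \frac{1}{\left(-19 - 47152\right) + \sqrt{2} \sqrt{45}} = \frac{1}{\left(-19 - 47152\right) + \sqrt{2} \cdot 3 \sqrt{5}} = \frac{1}{-47171 + 3 \sqrt{10}}$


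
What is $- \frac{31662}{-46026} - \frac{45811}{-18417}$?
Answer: $\frac{149534230}{47092269} \approx 3.1753$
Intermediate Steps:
$- \frac{31662}{-46026} - \frac{45811}{-18417} = \left(-31662\right) \left(- \frac{1}{46026}\right) - - \frac{45811}{18417} = \frac{1759}{2557} + \frac{45811}{18417} = \frac{149534230}{47092269}$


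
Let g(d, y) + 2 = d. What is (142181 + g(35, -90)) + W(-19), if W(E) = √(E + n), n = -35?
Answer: 142214 + 3*I*√6 ≈ 1.4221e+5 + 7.3485*I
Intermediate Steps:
g(d, y) = -2 + d
W(E) = √(-35 + E) (W(E) = √(E - 35) = √(-35 + E))
(142181 + g(35, -90)) + W(-19) = (142181 + (-2 + 35)) + √(-35 - 19) = (142181 + 33) + √(-54) = 142214 + 3*I*√6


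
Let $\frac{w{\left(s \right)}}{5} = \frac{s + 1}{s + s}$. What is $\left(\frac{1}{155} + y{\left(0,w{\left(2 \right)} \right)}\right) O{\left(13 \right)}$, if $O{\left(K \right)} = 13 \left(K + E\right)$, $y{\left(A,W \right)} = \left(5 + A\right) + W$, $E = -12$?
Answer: $\frac{70577}{620} \approx 113.83$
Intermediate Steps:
$w{\left(s \right)} = \frac{5 \left(1 + s\right)}{2 s}$ ($w{\left(s \right)} = 5 \frac{s + 1}{s + s} = 5 \frac{1 + s}{2 s} = \frac{5 \left(1 + s\right)}{2 s}$)
$y{\left(A,W \right)} = 5 + A + W$
$O{\left(K \right)} = -156 + 13 K$ ($O{\left(K \right)} = 13 \left(K - 12\right) = 13 \left(-12 + K\right) = -156 + 13 K$)
$\left(\frac{1}{155} + y{\left(0,w{\left(2 \right)} \right)}\right) O{\left(13 \right)} = \left(\frac{1}{155} + \left(5 + 0 + \frac{5 \left(1 + 2\right)}{2 \cdot 2}\right)\right) \left(-156 + 13 \cdot 13\right) = \left(\frac{1}{155} + \left(5 + 0 + \frac{5}{2} \cdot \frac{1}{2} \cdot 3\right)\right) \left(-156 + 169\right) = \left(\frac{1}{155} + \left(5 + 0 + \frac{15}{4}\right)\right) 13 = \left(\frac{1}{155} + \frac{35}{4}\right) 13 = \frac{5429}{620} \cdot 13 = \frac{70577}{620}$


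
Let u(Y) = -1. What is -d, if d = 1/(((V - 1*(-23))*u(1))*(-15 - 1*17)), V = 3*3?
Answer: -1/1024 ≈ -0.00097656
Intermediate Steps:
V = 9
d = 1/1024 (d = 1/(((9 - 1*(-23))*(-1))*(-15 - 1*17)) = 1/(((9 + 23)*(-1))*(-15 - 17)) = 1/((32*(-1))*(-32)) = 1/(-32*(-32)) = 1/1024 ≈ 0.00097656)
-d = -1*1/1024 = -1/1024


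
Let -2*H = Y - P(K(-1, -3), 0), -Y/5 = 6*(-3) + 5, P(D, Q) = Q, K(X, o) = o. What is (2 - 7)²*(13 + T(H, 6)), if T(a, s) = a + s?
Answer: -675/2 ≈ -337.50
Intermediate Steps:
Y = 65 (Y = -5*(6*(-3) + 5) = -5*(-18 + 5) = -5*(-13) = 65)
H = -65/2 (H = -(65 - 1*0)/2 = -(65 + 0)/2 = -½*65 = -65/2 ≈ -32.500)
(2 - 7)²*(13 + T(H, 6)) = (2 - 7)²*(13 + (-65/2 + 6)) = (-5)²*(13 - 53/2) = 25*(-27/2) = -675/2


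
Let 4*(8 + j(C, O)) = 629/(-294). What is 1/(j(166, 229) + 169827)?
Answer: 1176/199706515 ≈ 5.8886e-6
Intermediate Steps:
j(C, O) = -10037/1176 (j(C, O) = -8 + (629/(-294))/4 = -8 + (629*(-1/294))/4 = -8 + (¼)*(-629/294) = -8 - 629/1176 = -10037/1176)
1/(j(166, 229) + 169827) = 1/(-10037/1176 + 169827) = 1/(199706515/1176) = 1176/199706515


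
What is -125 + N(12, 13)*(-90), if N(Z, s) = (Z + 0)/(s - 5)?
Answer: -260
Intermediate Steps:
N(Z, s) = Z/(-5 + s)
-125 + N(12, 13)*(-90) = -125 + (12/(-5 + 13))*(-90) = -125 + (12/8)*(-90) = -125 + (12*(⅛))*(-90) = -125 + (3/2)*(-90) = -125 - 135 = -260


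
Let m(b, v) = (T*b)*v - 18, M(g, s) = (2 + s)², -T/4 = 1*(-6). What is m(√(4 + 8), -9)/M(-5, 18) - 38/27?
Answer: -7843/5400 - 27*√3/25 ≈ -3.3230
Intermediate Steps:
T = 24 (T = -4*(-6) = 24)
m(b, v) = -18 + 24*b*v (m(b, v) = (24*b)*v - 18 = 24*b*v - 18 = -18 + 24*b*v)
m(√(4 + 8), -9)/M(-5, 18) - 38/27 = (-18 + 24*√(4 + 8)*(-9))/((2 + 18)²) - 38/27 = (-18 + 24*√12*(-9))/(20²) - 38*1/27 = (-18 + 24*(2*√3)*(-9))/400 - 38/27 = (-18 - 432*√3)*(1/400) - 38/27 = (-9/200 - 27*√3/25) - 38/27 = -7843/5400 - 27*√3/25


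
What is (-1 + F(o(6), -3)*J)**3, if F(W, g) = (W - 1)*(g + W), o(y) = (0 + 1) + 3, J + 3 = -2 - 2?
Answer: -10648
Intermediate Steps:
J = -7 (J = -3 + (-2 - 2) = -3 - 4 = -7)
o(y) = 4 (o(y) = 1 + 3 = 4)
F(W, g) = (-1 + W)*(W + g)
(-1 + F(o(6), -3)*J)**3 = (-1 + (4**2 - 1*4 - 1*(-3) + 4*(-3))*(-7))**3 = (-1 + (16 - 4 + 3 - 12)*(-7))**3 = (-1 + 3*(-7))**3 = (-1 - 21)**3 = (-22)**3 = -10648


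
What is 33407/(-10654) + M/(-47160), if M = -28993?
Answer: -633291349/251221320 ≈ -2.5209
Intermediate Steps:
33407/(-10654) + M/(-47160) = 33407/(-10654) - 28993/(-47160) = 33407*(-1/10654) - 28993*(-1/47160) = -33407/10654 + 28993/47160 = -633291349/251221320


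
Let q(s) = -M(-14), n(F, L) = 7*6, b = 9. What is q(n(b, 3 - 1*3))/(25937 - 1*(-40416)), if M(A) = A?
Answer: 2/9479 ≈ 0.00021099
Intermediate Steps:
n(F, L) = 42
q(s) = 14 (q(s) = -1*(-14) = 14)
q(n(b, 3 - 1*3))/(25937 - 1*(-40416)) = 14/(25937 - 1*(-40416)) = 14/(25937 + 40416) = 14/66353 = 14*(1/66353) = 2/9479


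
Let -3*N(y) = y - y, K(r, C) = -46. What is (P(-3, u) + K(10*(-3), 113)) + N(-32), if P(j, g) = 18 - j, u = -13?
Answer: -25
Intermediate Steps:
N(y) = 0 (N(y) = -(y - y)/3 = -⅓*0 = 0)
(P(-3, u) + K(10*(-3), 113)) + N(-32) = ((18 - 1*(-3)) - 46) + 0 = ((18 + 3) - 46) + 0 = (21 - 46) + 0 = -25 + 0 = -25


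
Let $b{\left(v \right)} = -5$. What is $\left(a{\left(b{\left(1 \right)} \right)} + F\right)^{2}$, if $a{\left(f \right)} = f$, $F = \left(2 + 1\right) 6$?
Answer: $169$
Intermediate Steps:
$F = 18$ ($F = 3 \cdot 6 = 18$)
$\left(a{\left(b{\left(1 \right)} \right)} + F\right)^{2} = \left(-5 + 18\right)^{2} = 13^{2} = 169$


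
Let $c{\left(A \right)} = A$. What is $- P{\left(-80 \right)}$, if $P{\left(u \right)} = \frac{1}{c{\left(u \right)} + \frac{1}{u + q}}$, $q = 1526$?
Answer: $\frac{1446}{115679} \approx 0.0125$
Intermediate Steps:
$P{\left(u \right)} = \frac{1}{u + \frac{1}{1526 + u}}$ ($P{\left(u \right)} = \frac{1}{u + \frac{1}{u + 1526}} = \frac{1}{u + \frac{1}{1526 + u}}$)
$- P{\left(-80 \right)} = - \frac{1526 - 80}{1 + \left(-80\right)^{2} + 1526 \left(-80\right)} = - \frac{1446}{1 + 6400 - 122080} = - \frac{1446}{-115679} = - \frac{\left(-1\right) 1446}{115679} = \left(-1\right) \left(- \frac{1446}{115679}\right) = \frac{1446}{115679}$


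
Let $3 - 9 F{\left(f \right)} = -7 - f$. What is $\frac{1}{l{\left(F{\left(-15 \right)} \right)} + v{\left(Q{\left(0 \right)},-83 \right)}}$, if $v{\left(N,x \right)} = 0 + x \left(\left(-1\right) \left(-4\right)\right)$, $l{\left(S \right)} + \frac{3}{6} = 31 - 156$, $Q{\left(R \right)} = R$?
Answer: $- \frac{2}{915} \approx -0.0021858$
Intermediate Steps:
$F{\left(f \right)} = \frac{10}{9} + \frac{f}{9}$ ($F{\left(f \right)} = \frac{1}{3} - \frac{-7 - f}{9} = \frac{1}{3} + \left(\frac{7}{9} + \frac{f}{9}\right) = \frac{10}{9} + \frac{f}{9}$)
$l{\left(S \right)} = - \frac{251}{2}$ ($l{\left(S \right)} = - \frac{1}{2} + \left(31 - 156\right) = - \frac{1}{2} - 125 = - \frac{251}{2}$)
$v{\left(N,x \right)} = 4 x$ ($v{\left(N,x \right)} = 0 + x 4 = 0 + 4 x = 4 x$)
$\frac{1}{l{\left(F{\left(-15 \right)} \right)} + v{\left(Q{\left(0 \right)},-83 \right)}} = \frac{1}{- \frac{251}{2} + 4 \left(-83\right)} = \frac{1}{- \frac{251}{2} - 332} = \frac{1}{- \frac{915}{2}} = - \frac{2}{915}$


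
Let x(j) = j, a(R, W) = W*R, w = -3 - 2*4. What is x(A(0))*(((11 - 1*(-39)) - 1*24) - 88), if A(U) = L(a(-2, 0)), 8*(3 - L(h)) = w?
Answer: -1085/4 ≈ -271.25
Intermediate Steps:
w = -11 (w = -3 - 8 = -11)
a(R, W) = R*W
L(h) = 35/8 (L(h) = 3 - 1/8*(-11) = 3 + 11/8 = 35/8)
A(U) = 35/8
x(A(0))*(((11 - 1*(-39)) - 1*24) - 88) = 35*(((11 - 1*(-39)) - 1*24) - 88)/8 = 35*(((11 + 39) - 24) - 88)/8 = 35*((50 - 24) - 88)/8 = 35*(26 - 88)/8 = (35/8)*(-62) = -1085/4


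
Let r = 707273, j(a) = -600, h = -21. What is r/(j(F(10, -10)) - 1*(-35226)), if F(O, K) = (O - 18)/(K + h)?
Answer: 707273/34626 ≈ 20.426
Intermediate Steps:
F(O, K) = (-18 + O)/(-21 + K) (F(O, K) = (O - 18)/(K - 21) = (-18 + O)/(-21 + K))
r/(j(F(10, -10)) - 1*(-35226)) = 707273/(-600 - 1*(-35226)) = 707273/(-600 + 35226) = 707273/34626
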